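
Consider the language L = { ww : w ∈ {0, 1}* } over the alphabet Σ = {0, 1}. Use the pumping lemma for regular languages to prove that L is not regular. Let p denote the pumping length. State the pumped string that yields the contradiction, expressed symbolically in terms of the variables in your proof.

0^{p+k} 1^p 0^p 1^p

Assume L is regular. Let p be the pumping length given by the pumping lemma.
Take w = 0^p 1^p 0^p 1^p = uu where u = 0^p1^p; then w ∈ L and |w| = 4p ≥ p.
By the pumping lemma, w = xyz with |xy| ≤ p and y is nonempty.
Because |xy| ≤ p and w begins with p copies of 0, we have y = 0^k with 1 ≤ k ≤ p.
Pump with i = 2: xy^2z = 0^{p+k} 1^p 0^p 1^p, of length 4p+k. Suppose this equals vv. The string starts with 0 and ends with 1, so v does too; thus the boundary between the two copies of v is a 1→0 transition. There is exactly one such transition, at position 2p+k, so |v| = 2p+k and |vv| = 4p+2k ≠ 4p+k since k ≥ 1. So xy^2z ∉ L.
This is a contradiction; hence L is not regular.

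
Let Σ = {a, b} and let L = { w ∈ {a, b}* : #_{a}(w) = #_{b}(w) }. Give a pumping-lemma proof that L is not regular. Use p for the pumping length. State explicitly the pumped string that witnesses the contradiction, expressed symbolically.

Toward a contradiction, assume L is regular with pumping length p.
Choose w = a^p b^p ∈ L with |w| = 2p ≥ p.
By the pumping lemma, w = xyz with |xy| ≤ p and |y| > 0.
The first p characters of w are a's, so xy (and hence y) consists only of a's. Write y = a^k, 1 ≤ k ≤ p.
Pump with i = 2: xy^2z = a^{p+k} b^p has p+k occurrences of a but only p of b. Since k ≥ 1 the counts differ, so xy^2z ∉ L.
Contradiction. Therefore L is not regular.

a^{p+k} b^p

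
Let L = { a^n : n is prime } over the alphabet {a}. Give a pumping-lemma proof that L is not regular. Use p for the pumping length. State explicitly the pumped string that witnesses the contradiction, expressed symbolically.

Suppose for contradiction that L is regular, and let p be the pumping length.
Let q be a prime with q ≥ p+2 (infinitely many primes exist), and take w = a^q ∈ L with |w| = q ≥ p.
By the pumping lemma, w = xyz with |xy| ≤ p and y is nonempty.
Then y = a^k for some k with 1 ≤ k ≤ p.
Since 1 ≤ k ≤ p, |xz| = q-k. Pump with i = q+1: |xy^{q+1}z| = (q-k)+(q+1)k = q+qk = q(1+k), which is composite (both factors ≥ 2). So xy^{q+1}z = a^{q(1+k)} ∉ L.
This is a contradiction; hence L is not regular.

a^{q(1+k)}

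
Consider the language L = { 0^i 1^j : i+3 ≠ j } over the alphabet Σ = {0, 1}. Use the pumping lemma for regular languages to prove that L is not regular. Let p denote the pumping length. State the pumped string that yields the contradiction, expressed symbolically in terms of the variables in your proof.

0^{p+p!} 1^{p+p!+3}

Assume L is regular; let p be its pumping constant.
Choose w = 0^p 1^{p+p!+3}. Since p ≠ (p+p!+3)-3 = p+p!, w ∈ L; and |w| ≥ p.
The pumping lemma gives a decomposition w = xyz where |xy| ≤ p and y is nonempty.
The first p characters of w are 0's, so xy (and hence y) consists only of 0's. Write y = 0^k, 1 ≤ k ≤ p.
Since 1 ≤ k ≤ p, k divides p!; set t = 1 + p!/k. Then xy^t z has p + (p!/k)·k = p + p! copies of 0. Now the 0-count is p+p! and (1-count)-3 = (p+p!+3)-3 = p+p!, so i+3 ≠ j fails. So xy^t z = 0^{p+p!} 1^{p+p!+3} ∉ L.
Contradiction. Therefore L is not regular.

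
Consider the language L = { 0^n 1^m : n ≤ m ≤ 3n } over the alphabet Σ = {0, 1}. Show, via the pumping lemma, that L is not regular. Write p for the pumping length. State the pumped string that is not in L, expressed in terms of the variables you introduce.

0^{p+k} 1^p

Toward a contradiction, assume L is regular with pumping length p.
Take w = 0^p 1^p ∈ L (since p ≤ p ≤ 3p), with |w| = 2p ≥ p.
Write w = xyz as guaranteed by the lemma, with |xy| ≤ p and y is nonempty.
The first p characters of w are 0's, so xy (and hence y) consists only of 0's. Write y = 0^k, 1 ≤ k ≤ p.
Pump with i = 2: xy^2z = 0^{p+k} 1^p. Now n = p+k > p = m, so the condition n ≤ m fails. Thus xy^2z ∉ L.
This is a contradiction; hence L is not regular.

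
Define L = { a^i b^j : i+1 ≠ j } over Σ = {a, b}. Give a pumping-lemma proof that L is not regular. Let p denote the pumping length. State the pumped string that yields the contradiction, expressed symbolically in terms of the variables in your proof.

Assume L is regular. Let p be the pumping length given by the pumping lemma.
Choose w = a^p b^{p+p!+1}. Since p ≠ (p+p!+1)-1 = p+p!, w ∈ L; and |w| ≥ p.
The pumping lemma gives a decomposition w = xyz where |xy| ≤ p and |y| > 0.
The first p characters of w are a's, so xy (and hence y) consists only of a's. Write y = a^k, 1 ≤ k ≤ p.
Since 1 ≤ k ≤ p, k divides p!; set t = 1 + p!/k. Then xy^t z has p + (p!/k)·k = p + p! copies of a. Now the a-count is p+p! and (b-count)-1 = (p+p!+1)-1 = p+p!, so i+1 ≠ j fails. So xy^t z = a^{p+p!} b^{p+p!+1} ∉ L.
This contradicts the pumping lemma, so L is not regular.

a^{p+p!} b^{p+p!+1}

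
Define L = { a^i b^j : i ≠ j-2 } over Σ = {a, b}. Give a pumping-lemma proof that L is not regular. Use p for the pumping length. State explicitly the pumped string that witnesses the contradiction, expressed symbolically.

a^{p+p!} b^{p+p!+2}

Assume L is regular. Let p be the pumping length given by the pumping lemma.
Choose w = a^p b^{p+p!+2}. Since p ≠ (p+p!+2)-2 = p+p!, w ∈ L; and |w| ≥ p.
Write w = xyz as guaranteed by the lemma, with |xy| ≤ p and y is nonempty.
Because |xy| ≤ p and w begins with p copies of a, we have y = a^k with 1 ≤ k ≤ p.
Since 1 ≤ k ≤ p, k divides p!; set t = 1 + p!/k. Then xy^t z has p + (p!/k)·k = p + p! copies of a. Now the a-count is p+p! and (b-count)-2 = (p+p!+2)-2 = p+p!, so i ≠ j-2 fails. So xy^t z = a^{p+p!} b^{p+p!+2} ∉ L.
This is a contradiction; hence L is not regular.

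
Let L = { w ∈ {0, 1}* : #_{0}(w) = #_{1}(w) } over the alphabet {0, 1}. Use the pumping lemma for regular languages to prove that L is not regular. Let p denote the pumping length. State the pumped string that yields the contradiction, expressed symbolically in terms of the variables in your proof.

0^{p+k} 1^p

Assume L is regular; let p be its pumping constant.
Choose w = 0^p 1^p ∈ L with |w| = 2p ≥ p.
The pumping lemma gives a decomposition w = xyz where |xy| ≤ p and |y| ≥ 1.
The first p characters of w are 0's, so xy (and hence y) consists only of 0's. Write y = 0^k, 1 ≤ k ≤ p.
Pump with i = 2: xy^2z = 0^{p+k} 1^p has p+k occurrences of 0 but only p of 1. Since k ≥ 1 the counts differ, so xy^2z ∉ L.
This contradicts the pumping lemma, so L is not regular.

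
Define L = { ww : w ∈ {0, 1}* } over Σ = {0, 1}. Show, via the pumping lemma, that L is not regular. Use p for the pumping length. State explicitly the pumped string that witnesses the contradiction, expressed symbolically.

0^{p+k} 1^p 0^p 1^p

Toward a contradiction, assume L is regular with pumping length p.
Take w = 0^p 1^p 0^p 1^p = uu where u = 0^p1^p; then w ∈ L and |w| = 4p ≥ p.
By the pumping lemma, w = xyz with |xy| ≤ p and y is nonempty.
Because |xy| ≤ p and w begins with p copies of 0, we have y = 0^k with 1 ≤ k ≤ p.
Pump with i = 2: xy^2z = 0^{p+k} 1^p 0^p 1^p, of length 4p+k. Suppose this equals vv. The string starts with 0 and ends with 1, so v does too; thus the boundary between the two copies of v is a 1→0 transition. There is exactly one such transition, at position 2p+k, so |v| = 2p+k and |vv| = 4p+2k ≠ 4p+k since k ≥ 1. So xy^2z ∉ L.
This contradicts the pumping lemma, so L is not regular.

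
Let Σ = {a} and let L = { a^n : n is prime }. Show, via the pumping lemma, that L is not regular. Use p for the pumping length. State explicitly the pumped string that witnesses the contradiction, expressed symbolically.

Assume L is regular; let p be its pumping constant.
Let q be a prime with q ≥ p+2 (infinitely many primes exist), and take w = a^q ∈ L with |w| = q ≥ p.
Write w = xyz as guaranteed by the lemma, with |xy| ≤ p and y is nonempty.
Then y = a^k for some k with 1 ≤ k ≤ p.
Since 1 ≤ k ≤ p, |xz| = q-k. Pump with i = q+1: |xy^{q+1}z| = (q-k)+(q+1)k = q+qk = q(1+k), which is composite (both factors ≥ 2). So xy^{q+1}z = a^{q(1+k)} ∉ L.
This contradicts the pumping lemma, so L is not regular.

a^{q(1+k)}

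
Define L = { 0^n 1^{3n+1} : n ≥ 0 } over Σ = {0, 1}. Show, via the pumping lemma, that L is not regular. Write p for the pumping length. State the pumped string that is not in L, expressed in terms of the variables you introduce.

0^{p+k} 1^{3p+1}

Toward a contradiction, assume L is regular with pumping length p.
Let w = 0^p 1^{3p+1} ∈ L; note |w| = 4p+1 ≥ p.
Write w = xyz as guaranteed by the lemma, with |xy| ≤ p and y is nonempty.
The first p characters of w are 0's, so xy (and hence y) consists only of 0's. Write y = 0^k, 1 ≤ k ≤ p.
Pump with i = 2: xy^2z = 0^{p+k} 1^{3p+1}. For this to lie in L we would need 3p+1 = 3(p+k)+1, which forces k = 0. But k ≥ 1, so xy^2z ∉ L.
This is a contradiction; hence L is not regular.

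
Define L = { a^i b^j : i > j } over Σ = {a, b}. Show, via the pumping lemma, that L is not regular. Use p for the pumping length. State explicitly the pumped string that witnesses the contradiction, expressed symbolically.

Assume L is regular. Let p be the pumping length given by the pumping lemma.
Choose w = a^{p+1} b^p ∈ L, with |w| = 2p+1 ≥ p.
By the pumping lemma, w = xyz with |xy| ≤ p and |y| > 0.
Since the first p symbols of w are all a's and |xy| ≤ p, y lies entirely in the leading a-block: y = a^k for some k with 1 ≤ k ≤ p.
Consider xy^0z = xz = a^{p+1-k} b^p. Since k ≥ 1, the a-count p+1-k is at most p, so i > j fails; thus xz ∉ L.
This is a contradiction; hence L is not regular.

a^{p+1-k} b^p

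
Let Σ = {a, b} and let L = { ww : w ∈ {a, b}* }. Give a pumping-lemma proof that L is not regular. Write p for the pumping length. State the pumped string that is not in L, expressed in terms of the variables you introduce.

Toward a contradiction, assume L is regular with pumping length p.
Take w = a^p b^p a^p b^p = uu where u = a^pb^p; then w ∈ L and |w| = 4p ≥ p.
By the pumping lemma, w = xyz with |xy| ≤ p and y is nonempty.
The first p characters of w are a's, so xy (and hence y) consists only of a's. Write y = a^k, 1 ≤ k ≤ p.
Pump with i = 2: xy^2z = a^{p+k} b^p a^p b^p, of length 4p+k. Suppose this equals vv. The string starts with a and ends with b, so v does too; thus the boundary between the two copies of v is a b→a transition. There is exactly one such transition, at position 2p+k, so |v| = 2p+k and |vv| = 4p+2k ≠ 4p+k since k ≥ 1. So xy^2z ∉ L.
This contradicts the pumping lemma, so L is not regular.

a^{p+k} b^p a^p b^p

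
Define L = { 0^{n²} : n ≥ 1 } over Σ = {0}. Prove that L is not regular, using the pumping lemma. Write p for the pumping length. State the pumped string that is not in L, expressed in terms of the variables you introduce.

0^{p²+k}

Toward a contradiction, assume L is regular with pumping length p.
Take w = 0^{p²} ∈ L with |w| = p² ≥ p.
Write w = xyz as guaranteed by the lemma, with |xy| ≤ p and |y| ≥ 1.
Then y = 0^k for some k with 1 ≤ k ≤ p.
Pump with i = 2: xy^2z = 0^{p²+k}. Since 1 ≤ k ≤ p, p² < p²+k ≤ p²+p < (p+1)², so p²+k lies strictly between consecutive squares and is not a perfect square. So xy^2z ∉ L.
This is a contradiction; hence L is not regular.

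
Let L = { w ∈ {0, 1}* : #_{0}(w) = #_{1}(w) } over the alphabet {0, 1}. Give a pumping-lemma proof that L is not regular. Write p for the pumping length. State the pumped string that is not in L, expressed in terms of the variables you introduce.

0^{p+k} 1^p

Suppose for contradiction that L is regular, and let p be the pumping length.
Choose w = 0^p 1^p ∈ L with |w| = 2p ≥ p.
By the pumping lemma, w = xyz with |xy| ≤ p and |y| > 0.
Since the first p symbols of w are all 0's and |xy| ≤ p, y lies entirely in the leading 0-block: y = 0^k for some k with 1 ≤ k ≤ p.
Pump with i = 2: xy^2z = 0^{p+k} 1^p has p+k occurrences of 0 but only p of 1. Since k ≥ 1 the counts differ, so xy^2z ∉ L.
Contradiction. Therefore L is not regular.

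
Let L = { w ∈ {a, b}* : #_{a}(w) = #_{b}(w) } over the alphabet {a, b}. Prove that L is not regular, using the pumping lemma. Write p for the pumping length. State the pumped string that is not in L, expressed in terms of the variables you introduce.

a^{p+k} b^p

Assume L is regular; let p be its pumping constant.
Choose w = a^p b^p ∈ L with |w| = 2p ≥ p.
The pumping lemma gives a decomposition w = xyz where |xy| ≤ p and y is nonempty.
Because |xy| ≤ p and w begins with p copies of a, we have y = a^k with 1 ≤ k ≤ p.
Pump with i = 2: xy^2z = a^{p+k} b^p has p+k occurrences of a but only p of b. Since k ≥ 1 the counts differ, so xy^2z ∉ L.
This contradicts the pumping lemma, so L is not regular.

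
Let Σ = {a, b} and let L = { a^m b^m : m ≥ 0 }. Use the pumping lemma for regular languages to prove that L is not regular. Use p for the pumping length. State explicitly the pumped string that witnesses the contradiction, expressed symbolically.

Assume L is regular; let p be its pumping constant.
Choose w = a^p b^p, which is in L with |w| = 2p ≥ p.
The pumping lemma gives a decomposition w = xyz where |xy| ≤ p and |y| ≥ 1.
Because |xy| ≤ p and w begins with p copies of a, we have y = a^k with 1 ≤ k ≤ p.
Pump with i = 2: xy^2z = a^{p+k} b^p. For this to lie in L we would need p = p+k, which forces k = 0. But k ≥ 1, so xy^2z ∉ L.
This is a contradiction; hence L is not regular.

a^{p+k} b^p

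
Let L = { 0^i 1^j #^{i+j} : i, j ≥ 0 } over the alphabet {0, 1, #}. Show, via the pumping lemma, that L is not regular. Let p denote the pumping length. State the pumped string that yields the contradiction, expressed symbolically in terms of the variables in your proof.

0^{p+k} 1^p #^{2p}

Assume L is regular; let p be its pumping constant.
Take w = 0^p 1^p #^{2p} ∈ L (with i=j=p, i+j=2p), |w| = 4p ≥ p.
By the pumping lemma, w = xyz with |xy| ≤ p and |y| > 0.
The first p characters of w are 0's, so xy (and hence y) consists only of 0's. Write y = 0^k, 1 ≤ k ≤ p.
Consider xy^2z = 0^{p+k} 1^p #^{2p}. Now the 0- and 1-counts sum to 2p+k, but the #-count is 2p ≠ 2p+k. So xy^2z ∉ L.
This is a contradiction; hence L is not regular.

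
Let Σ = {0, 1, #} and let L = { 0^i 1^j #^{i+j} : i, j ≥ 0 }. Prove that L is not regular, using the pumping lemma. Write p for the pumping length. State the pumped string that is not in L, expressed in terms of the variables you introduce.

Assume L is regular; let p be its pumping constant.
Take w = 0^p 1^p #^{2p} ∈ L (with i=j=p, i+j=2p), |w| = 4p ≥ p.
The pumping lemma gives a decomposition w = xyz where |xy| ≤ p and |y| > 0.
Because |xy| ≤ p and w begins with p copies of 0, we have y = 0^k with 1 ≤ k ≤ p.
Consider xy^2z = 0^{p+k} 1^p #^{2p}. Now the 0- and 1-counts sum to 2p+k, but the #-count is 2p ≠ 2p+k. So xy^2z ∉ L.
This is a contradiction; hence L is not regular.

0^{p+k} 1^p #^{2p}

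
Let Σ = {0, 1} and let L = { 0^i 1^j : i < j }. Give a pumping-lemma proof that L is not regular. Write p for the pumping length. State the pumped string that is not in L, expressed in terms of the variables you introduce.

0^{p+k} 1^{p+1}

Assume L is regular. Let p be the pumping length given by the pumping lemma.
Choose w = 0^p 1^{p+1} ∈ L, with |w| = 2p+1 ≥ p.
Write w = xyz as guaranteed by the lemma, with |xy| ≤ p and |y| > 0.
Because |xy| ≤ p and w begins with p copies of 0, we have y = 0^k with 1 ≤ k ≤ p.
Consider xy^2z = 0^{p+k} 1^{p+1}. Since k ≥ 1, the 0-count p+k is at least p+1, so i < j fails; thus xy^2z ∉ L.
This is a contradiction; hence L is not regular.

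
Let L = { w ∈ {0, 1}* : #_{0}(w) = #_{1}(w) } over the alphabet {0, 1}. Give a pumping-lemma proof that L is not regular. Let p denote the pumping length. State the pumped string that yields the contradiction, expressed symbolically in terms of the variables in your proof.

Assume L is regular. Let p be the pumping length given by the pumping lemma.
Choose w = 0^p 1^p ∈ L with |w| = 2p ≥ p.
By the pumping lemma, w = xyz with |xy| ≤ p and |y| ≥ 1.
Since the first p symbols of w are all 0's and |xy| ≤ p, y lies entirely in the leading 0-block: y = 0^k for some k with 1 ≤ k ≤ p.
Pump with i = 2: xy^2z = 0^{p+k} 1^p has p+k occurrences of 0 but only p of 1. Since k ≥ 1 the counts differ, so xy^2z ∉ L.
Contradiction. Therefore L is not regular.

0^{p+k} 1^p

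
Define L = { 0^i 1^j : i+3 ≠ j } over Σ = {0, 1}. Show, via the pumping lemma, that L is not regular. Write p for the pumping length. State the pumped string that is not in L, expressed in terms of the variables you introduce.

Assume L is regular; let p be its pumping constant.
Choose w = 0^p 1^{p+p!+3}. Since p ≠ (p+p!+3)-3 = p+p!, w ∈ L; and |w| ≥ p.
By the pumping lemma, w = xyz with |xy| ≤ p and |y| ≥ 1.
Since the first p symbols of w are all 0's and |xy| ≤ p, y lies entirely in the leading 0-block: y = 0^k for some k with 1 ≤ k ≤ p.
Since 1 ≤ k ≤ p, k divides p!; set t = 1 + p!/k. Then xy^t z has p + (p!/k)·k = p + p! copies of 0. Now the 0-count is p+p! and (1-count)-3 = (p+p!+3)-3 = p+p!, so i+3 ≠ j fails. So xy^t z = 0^{p+p!} 1^{p+p!+3} ∉ L.
This is a contradiction; hence L is not regular.

0^{p+p!} 1^{p+p!+3}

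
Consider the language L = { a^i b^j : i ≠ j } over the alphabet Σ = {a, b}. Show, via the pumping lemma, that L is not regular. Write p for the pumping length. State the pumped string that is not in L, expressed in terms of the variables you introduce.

Assume L is regular. Let p be the pumping length given by the pumping lemma.
Choose w = a^p b^{p+p!}. Since p ≠ p+p!, w ∈ L; and |w| ≥ p.
By the pumping lemma, w = xyz with |xy| ≤ p and y is nonempty.
Since the first p symbols of w are all a's and |xy| ≤ p, y lies entirely in the leading a-block: y = a^k for some k with 1 ≤ k ≤ p.
Since 1 ≤ k ≤ p, k divides p!; set t = 1 + p!/k. Then xy^t z has p + (p!/k)·k = p + p! copies of a. Now the a-count equals the b-count, so i ≠ j fails. So xy^t z = a^{p+p!} b^{p+p!} ∉ L.
This contradicts the pumping lemma, so L is not regular.

a^{p+p!} b^{p+p!}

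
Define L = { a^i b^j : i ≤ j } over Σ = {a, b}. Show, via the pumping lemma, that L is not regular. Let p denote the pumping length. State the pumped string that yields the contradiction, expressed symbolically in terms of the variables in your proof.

a^{p+k} b^p

Suppose for contradiction that L is regular, and let p be the pumping length.
Choose w = a^p b^p ∈ L, with |w| = 2p ≥ p.
The pumping lemma gives a decomposition w = xyz where |xy| ≤ p and |y| > 0.
Since the first p symbols of w are all a's and |xy| ≤ p, y lies entirely in the leading a-block: y = a^k for some k with 1 ≤ k ≤ p.
Consider xy^2z = a^{p+k} b^p. Since k ≥ 1, the a-count p+k exceeds the b-count p, so i ≤ j fails; thus xy^2z ∉ L.
Contradiction. Therefore L is not regular.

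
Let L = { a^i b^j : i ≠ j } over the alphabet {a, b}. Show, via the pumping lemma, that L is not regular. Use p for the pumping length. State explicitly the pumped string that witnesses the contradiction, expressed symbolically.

Toward a contradiction, assume L is regular with pumping length p.
Choose w = a^p b^{p+p!}. Since p ≠ p+p!, w ∈ L; and |w| ≥ p.
Write w = xyz as guaranteed by the lemma, with |xy| ≤ p and |y| ≥ 1.
Because |xy| ≤ p and w begins with p copies of a, we have y = a^k with 1 ≤ k ≤ p.
Since 1 ≤ k ≤ p, k divides p!; set t = 1 + p!/k. Then xy^t z has p + (p!/k)·k = p + p! copies of a. Now the a-count equals the b-count, so i ≠ j fails. So xy^t z = a^{p+p!} b^{p+p!} ∉ L.
This contradicts the pumping lemma, so L is not regular.

a^{p+p!} b^{p+p!}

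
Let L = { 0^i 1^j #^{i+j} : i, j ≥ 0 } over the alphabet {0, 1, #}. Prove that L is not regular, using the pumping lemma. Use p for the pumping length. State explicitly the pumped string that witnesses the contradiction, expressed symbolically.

0^{p+k} 1^p #^{2p}

Toward a contradiction, assume L is regular with pumping length p.
Take w = 0^p 1^p #^{2p} ∈ L (with i=j=p, i+j=2p), |w| = 4p ≥ p.
Write w = xyz as guaranteed by the lemma, with |xy| ≤ p and y is nonempty.
Since the first p symbols of w are all 0's and |xy| ≤ p, y lies entirely in the leading 0-block: y = 0^k for some k with 1 ≤ k ≤ p.
Consider xy^2z = 0^{p+k} 1^p #^{2p}. Now the 0- and 1-counts sum to 2p+k, but the #-count is 2p ≠ 2p+k. So xy^2z ∉ L.
This contradicts the pumping lemma, so L is not regular.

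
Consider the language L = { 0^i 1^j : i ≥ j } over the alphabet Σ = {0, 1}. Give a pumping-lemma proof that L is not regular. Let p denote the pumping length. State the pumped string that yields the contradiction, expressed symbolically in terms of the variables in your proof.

Assume L is regular. Let p be the pumping length given by the pumping lemma.
Choose w = 0^p 1^p ∈ L, with |w| = 2p ≥ p.
The pumping lemma gives a decomposition w = xyz where |xy| ≤ p and |y| > 0.
Since the first p symbols of w are all 0's and |xy| ≤ p, y lies entirely in the leading 0-block: y = 0^k for some k with 1 ≤ k ≤ p.
Consider xy^0z = xz = 0^{p-k} 1^p. Since k ≥ 1, the 0-count p-k is less than p, so i ≥ j fails; thus xz ∉ L.
This is a contradiction; hence L is not regular.

0^{p-k} 1^p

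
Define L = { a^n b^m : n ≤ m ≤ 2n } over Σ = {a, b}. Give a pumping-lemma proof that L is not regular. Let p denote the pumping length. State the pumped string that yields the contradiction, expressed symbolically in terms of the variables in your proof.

Suppose for contradiction that L is regular, and let p be the pumping length.
Take w = a^p b^p ∈ L (since p ≤ p ≤ 2p), with |w| = 2p ≥ p.
Write w = xyz as guaranteed by the lemma, with |xy| ≤ p and y is nonempty.
The first p characters of w are a's, so xy (and hence y) consists only of a's. Write y = a^k, 1 ≤ k ≤ p.
Pump with i = 2: xy^2z = a^{p+k} b^p. Now n = p+k > p = m, so the condition n ≤ m fails. Thus xy^2z ∉ L.
Contradiction. Therefore L is not regular.

a^{p+k} b^p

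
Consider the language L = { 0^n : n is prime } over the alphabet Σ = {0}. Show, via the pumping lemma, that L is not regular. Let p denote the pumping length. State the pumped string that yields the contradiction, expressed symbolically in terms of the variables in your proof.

Toward a contradiction, assume L is regular with pumping length p.
Let q be a prime with q ≥ p+2 (infinitely many primes exist), and take w = 0^q ∈ L with |w| = q ≥ p.
Write w = xyz as guaranteed by the lemma, with |xy| ≤ p and y is nonempty.
Then y = 0^k for some k with 1 ≤ k ≤ p.
Since 1 ≤ k ≤ p, |xz| = q-k. Pump with i = q+1: |xy^{q+1}z| = (q-k)+(q+1)k = q+qk = q(1+k), which is composite (both factors ≥ 2). So xy^{q+1}z = 0^{q(1+k)} ∉ L.
Contradiction. Therefore L is not regular.

0^{q(1+k)}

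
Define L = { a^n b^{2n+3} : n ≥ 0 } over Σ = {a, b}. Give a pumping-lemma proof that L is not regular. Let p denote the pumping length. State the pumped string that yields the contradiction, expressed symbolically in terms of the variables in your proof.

a^{p+k} b^{2p+3}

Toward a contradiction, assume L is regular with pumping length p.
Take w = a^p b^{2p+3}. Then w ∈ L and |w| = 3p+3 ≥ p.
By the pumping lemma, w = xyz with |xy| ≤ p and |y| > 0.
Because |xy| ≤ p and w begins with p copies of a, we have y = a^k with 1 ≤ k ≤ p.
Pump with i = 2: xy^2z = a^{p+k} b^{2p+3}. For this to lie in L we would need 2p+3 = 2(p+k)+3, which forces k = 0. But k ≥ 1, so xy^2z ∉ L.
This contradicts the pumping lemma, so L is not regular.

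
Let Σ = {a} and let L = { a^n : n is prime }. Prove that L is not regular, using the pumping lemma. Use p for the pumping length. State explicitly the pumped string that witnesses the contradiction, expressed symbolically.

a^{q(1+k)}

Toward a contradiction, assume L is regular with pumping length p.
Let q be a prime with q ≥ p+2 (infinitely many primes exist), and take w = a^q ∈ L with |w| = q ≥ p.
Write w = xyz as guaranteed by the lemma, with |xy| ≤ p and |y| ≥ 1.
Then y = a^k for some k with 1 ≤ k ≤ p.
Since 1 ≤ k ≤ p, |xz| = q-k. Pump with i = q+1: |xy^{q+1}z| = (q-k)+(q+1)k = q+qk = q(1+k), which is composite (both factors ≥ 2). So xy^{q+1}z = a^{q(1+k)} ∉ L.
This contradicts the pumping lemma, so L is not regular.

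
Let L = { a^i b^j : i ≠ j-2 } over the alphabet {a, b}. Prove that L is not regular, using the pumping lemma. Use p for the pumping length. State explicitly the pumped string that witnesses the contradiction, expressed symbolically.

Assume L is regular; let p be its pumping constant.
Choose w = a^p b^{p+p!+2}. Since p ≠ (p+p!+2)-2 = p+p!, w ∈ L; and |w| ≥ p.
The pumping lemma gives a decomposition w = xyz where |xy| ≤ p and |y| ≥ 1.
Because |xy| ≤ p and w begins with p copies of a, we have y = a^k with 1 ≤ k ≤ p.
Since 1 ≤ k ≤ p, k divides p!; set t = 1 + p!/k. Then xy^t z has p + (p!/k)·k = p + p! copies of a. Now the a-count is p+p! and (b-count)-2 = (p+p!+2)-2 = p+p!, so i ≠ j-2 fails. So xy^t z = a^{p+p!} b^{p+p!+2} ∉ L.
Contradiction. Therefore L is not regular.

a^{p+p!} b^{p+p!+2}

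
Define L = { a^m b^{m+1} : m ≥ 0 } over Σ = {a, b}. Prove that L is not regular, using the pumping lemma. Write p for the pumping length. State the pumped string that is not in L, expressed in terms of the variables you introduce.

Assume L is regular; let p be its pumping constant.
Let w = a^p b^{p+1} ∈ L; note |w| = 2p+1 ≥ p.
Write w = xyz as guaranteed by the lemma, with |xy| ≤ p and y is nonempty.
The first p characters of w are a's, so xy (and hence y) consists only of a's. Write y = a^k, 1 ≤ k ≤ p.
Pump with i = 2: xy^2z = a^{p+k} b^{p+1}. For this to lie in L we would need p+1 = (p+k)+1, which forces k = 0. But k ≥ 1, so xy^2z ∉ L.
This contradicts the pumping lemma, so L is not regular.

a^{p+k} b^{p+1}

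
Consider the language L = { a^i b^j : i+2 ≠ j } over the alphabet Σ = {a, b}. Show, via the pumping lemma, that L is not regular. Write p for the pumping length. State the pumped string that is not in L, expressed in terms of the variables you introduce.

Assume L is regular; let p be its pumping constant.
Choose w = a^p b^{p+p!+2}. Since p ≠ (p+p!+2)-2 = p+p!, w ∈ L; and |w| ≥ p.
Write w = xyz as guaranteed by the lemma, with |xy| ≤ p and |y| ≥ 1.
The first p characters of w are a's, so xy (and hence y) consists only of a's. Write y = a^k, 1 ≤ k ≤ p.
Since 1 ≤ k ≤ p, k divides p!; set t = 1 + p!/k. Then xy^t z has p + (p!/k)·k = p + p! copies of a. Now the a-count is p+p! and (b-count)-2 = (p+p!+2)-2 = p+p!, so i+2 ≠ j fails. So xy^t z = a^{p+p!} b^{p+p!+2} ∉ L.
Contradiction. Therefore L is not regular.

a^{p+p!} b^{p+p!+2}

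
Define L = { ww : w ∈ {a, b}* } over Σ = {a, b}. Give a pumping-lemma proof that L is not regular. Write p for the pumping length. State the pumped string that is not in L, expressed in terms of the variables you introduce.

a^{p+k} b^p a^p b^p

Suppose for contradiction that L is regular, and let p be the pumping length.
Take w = a^p b^p a^p b^p = uu where u = a^pb^p; then w ∈ L and |w| = 4p ≥ p.
The pumping lemma gives a decomposition w = xyz where |xy| ≤ p and y is nonempty.
Because |xy| ≤ p and w begins with p copies of a, we have y = a^k with 1 ≤ k ≤ p.
Pump with i = 2: xy^2z = a^{p+k} b^p a^p b^p, of length 4p+k. Suppose this equals vv. The string starts with a and ends with b, so v does too; thus the boundary between the two copies of v is a b→a transition. There is exactly one such transition, at position 2p+k, so |v| = 2p+k and |vv| = 4p+2k ≠ 4p+k since k ≥ 1. So xy^2z ∉ L.
This contradicts the pumping lemma, so L is not regular.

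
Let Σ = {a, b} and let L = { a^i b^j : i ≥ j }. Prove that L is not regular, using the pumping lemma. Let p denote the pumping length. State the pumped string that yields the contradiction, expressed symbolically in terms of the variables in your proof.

Assume L is regular. Let p be the pumping length given by the pumping lemma.
Choose w = a^p b^p ∈ L, with |w| = 2p ≥ p.
Write w = xyz as guaranteed by the lemma, with |xy| ≤ p and |y| > 0.
Since the first p symbols of w are all a's and |xy| ≤ p, y lies entirely in the leading a-block: y = a^k for some k with 1 ≤ k ≤ p.
Consider xy^0z = xz = a^{p-k} b^p. Since k ≥ 1, the a-count p-k is less than p, so i ≥ j fails; thus xz ∉ L.
This contradicts the pumping lemma, so L is not regular.

a^{p-k} b^p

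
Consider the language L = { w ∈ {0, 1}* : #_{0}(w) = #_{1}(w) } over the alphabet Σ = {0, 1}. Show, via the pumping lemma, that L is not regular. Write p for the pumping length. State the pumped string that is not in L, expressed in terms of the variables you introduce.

0^{p+k} 1^p

Assume L is regular; let p be its pumping constant.
Choose w = 0^p 1^p ∈ L with |w| = 2p ≥ p.
Write w = xyz as guaranteed by the lemma, with |xy| ≤ p and y is nonempty.
Since the first p symbols of w are all 0's and |xy| ≤ p, y lies entirely in the leading 0-block: y = 0^k for some k with 1 ≤ k ≤ p.
Pump with i = 2: xy^2z = 0^{p+k} 1^p has p+k occurrences of 0 but only p of 1. Since k ≥ 1 the counts differ, so xy^2z ∉ L.
This contradicts the pumping lemma, so L is not regular.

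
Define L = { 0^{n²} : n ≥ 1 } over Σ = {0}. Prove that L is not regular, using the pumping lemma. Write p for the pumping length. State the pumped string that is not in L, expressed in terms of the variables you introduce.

Assume L is regular; let p be its pumping constant.
Take w = 0^{p²} ∈ L with |w| = p² ≥ p.
By the pumping lemma, w = xyz with |xy| ≤ p and y is nonempty.
Then y = 0^k for some k with 1 ≤ k ≤ p.
Pump with i = 2: xy^2z = 0^{p²+k}. Since 1 ≤ k ≤ p, p² < p²+k ≤ p²+p < (p+1)², so p²+k lies strictly between consecutive squares and is not a perfect square. So xy^2z ∉ L.
Contradiction. Therefore L is not regular.

0^{p²+k}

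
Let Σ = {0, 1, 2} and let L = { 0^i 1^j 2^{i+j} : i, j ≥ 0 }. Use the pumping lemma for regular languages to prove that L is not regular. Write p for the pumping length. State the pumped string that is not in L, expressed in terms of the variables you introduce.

0^{p+k} 1^p 2^{2p}

Toward a contradiction, assume L is regular with pumping length p.
Take w = 0^p 1^p 2^{2p} ∈ L (with i=j=p, i+j=2p), |w| = 4p ≥ p.
The pumping lemma gives a decomposition w = xyz where |xy| ≤ p and |y| > 0.
The first p characters of w are 0's, so xy (and hence y) consists only of 0's. Write y = 0^k, 1 ≤ k ≤ p.
Consider xy^2z = 0^{p+k} 1^p 2^{2p}. Now the 0- and 1-counts sum to 2p+k, but the 2-count is 2p ≠ 2p+k. So xy^2z ∉ L.
Contradiction. Therefore L is not regular.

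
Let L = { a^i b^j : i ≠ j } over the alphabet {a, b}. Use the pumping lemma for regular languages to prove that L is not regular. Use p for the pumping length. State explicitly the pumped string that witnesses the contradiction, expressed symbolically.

Assume L is regular; let p be its pumping constant.
Choose w = a^p b^{p+p!}. Since p ≠ p+p!, w ∈ L; and |w| ≥ p.
Write w = xyz as guaranteed by the lemma, with |xy| ≤ p and y is nonempty.
The first p characters of w are a's, so xy (and hence y) consists only of a's. Write y = a^k, 1 ≤ k ≤ p.
Since 1 ≤ k ≤ p, k divides p!; set t = 1 + p!/k. Then xy^t z has p + (p!/k)·k = p + p! copies of a. Now the a-count equals the b-count, so i ≠ j fails. So xy^t z = a^{p+p!} b^{p+p!} ∉ L.
Contradiction. Therefore L is not regular.

a^{p+p!} b^{p+p!}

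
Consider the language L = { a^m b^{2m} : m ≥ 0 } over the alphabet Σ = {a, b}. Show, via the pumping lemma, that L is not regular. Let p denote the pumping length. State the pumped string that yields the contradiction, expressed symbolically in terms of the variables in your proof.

a^{p+k} b^{2p}

Assume L is regular. Let p be the pumping length given by the pumping lemma.
Take w = a^p b^{2p}. Then w ∈ L and |w| = 3p ≥ p.
The pumping lemma gives a decomposition w = xyz where |xy| ≤ p and y is nonempty.
Since the first p symbols of w are all a's and |xy| ≤ p, y lies entirely in the leading a-block: y = a^k for some k with 1 ≤ k ≤ p.
Pump with i = 2: xy^2z = a^{p+k} b^{2p}. For this to lie in L we would need 2p = 2(p+k), which forces k = 0. But k ≥ 1, so xy^2z ∉ L.
Contradiction. Therefore L is not regular.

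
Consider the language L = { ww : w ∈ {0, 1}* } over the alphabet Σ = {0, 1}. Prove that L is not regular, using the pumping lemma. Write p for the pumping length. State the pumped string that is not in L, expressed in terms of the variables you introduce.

0^{p+k} 1^p 0^p 1^p

Suppose for contradiction that L is regular, and let p be the pumping length.
Take w = 0^p 1^p 0^p 1^p = uu where u = 0^p1^p; then w ∈ L and |w| = 4p ≥ p.
The pumping lemma gives a decomposition w = xyz where |xy| ≤ p and y is nonempty.
Since the first p symbols of w are all 0's and |xy| ≤ p, y lies entirely in the leading 0-block: y = 0^k for some k with 1 ≤ k ≤ p.
Pump with i = 2: xy^2z = 0^{p+k} 1^p 0^p 1^p, of length 4p+k. Suppose this equals vv. The string starts with 0 and ends with 1, so v does too; thus the boundary between the two copies of v is a 1→0 transition. There is exactly one such transition, at position 2p+k, so |v| = 2p+k and |vv| = 4p+2k ≠ 4p+k since k ≥ 1. So xy^2z ∉ L.
This is a contradiction; hence L is not regular.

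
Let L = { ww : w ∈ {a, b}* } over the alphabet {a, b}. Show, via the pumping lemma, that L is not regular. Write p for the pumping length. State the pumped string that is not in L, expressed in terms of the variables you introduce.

Toward a contradiction, assume L is regular with pumping length p.
Take w = a^p b^p a^p b^p = uu where u = a^pb^p; then w ∈ L and |w| = 4p ≥ p.
By the pumping lemma, w = xyz with |xy| ≤ p and y is nonempty.
The first p characters of w are a's, so xy (and hence y) consists only of a's. Write y = a^k, 1 ≤ k ≤ p.
Pump with i = 2: xy^2z = a^{p+k} b^p a^p b^p, of length 4p+k. Suppose this equals vv. The string starts with a and ends with b, so v does too; thus the boundary between the two copies of v is a b→a transition. There is exactly one such transition, at position 2p+k, so |v| = 2p+k and |vv| = 4p+2k ≠ 4p+k since k ≥ 1. So xy^2z ∉ L.
This contradicts the pumping lemma, so L is not regular.

a^{p+k} b^p a^p b^p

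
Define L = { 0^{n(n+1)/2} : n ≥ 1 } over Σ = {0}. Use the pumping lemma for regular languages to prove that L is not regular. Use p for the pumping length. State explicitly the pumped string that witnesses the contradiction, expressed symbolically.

0^{p(p+1)/2+k}

Assume L is regular; let p be its pumping constant.
Take w = 0^{p(p+1)/2} ∈ L with |w| = p(p+1)/2 ≥ p.
The pumping lemma gives a decomposition w = xyz where |xy| ≤ p and |y| ≥ 1.
Then y = 0^k for some k with 1 ≤ k ≤ p.
Pump with i = 2: xy^2z = 0^{p(p+1)/2+k}. Since 1 ≤ k ≤ p, p(p+1)/2 < p(p+1)/2+k ≤ p(p+1)/2+p < (p+1)(p+2)/2, so p(p+1)/2+k is strictly between consecutive triangular numbers. So xy^2z ∉ L.
This is a contradiction; hence L is not regular.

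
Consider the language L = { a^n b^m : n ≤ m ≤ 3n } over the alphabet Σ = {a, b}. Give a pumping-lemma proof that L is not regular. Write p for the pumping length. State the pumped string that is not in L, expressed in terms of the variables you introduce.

a^{p+k} b^p

Suppose for contradiction that L is regular, and let p be the pumping length.
Take w = a^p b^p ∈ L (since p ≤ p ≤ 3p), with |w| = 2p ≥ p.
The pumping lemma gives a decomposition w = xyz where |xy| ≤ p and y is nonempty.
Because |xy| ≤ p and w begins with p copies of a, we have y = a^k with 1 ≤ k ≤ p.
Pump with i = 2: xy^2z = a^{p+k} b^p. Now n = p+k > p = m, so the condition n ≤ m fails. Thus xy^2z ∉ L.
Contradiction. Therefore L is not regular.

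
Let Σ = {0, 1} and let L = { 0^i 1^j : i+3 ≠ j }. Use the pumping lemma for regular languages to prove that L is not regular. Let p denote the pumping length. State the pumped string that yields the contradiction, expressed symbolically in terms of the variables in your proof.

Assume L is regular. Let p be the pumping length given by the pumping lemma.
Choose w = 0^p 1^{p+p!+3}. Since p ≠ (p+p!+3)-3 = p+p!, w ∈ L; and |w| ≥ p.
By the pumping lemma, w = xyz with |xy| ≤ p and |y| > 0.
Because |xy| ≤ p and w begins with p copies of 0, we have y = 0^k with 1 ≤ k ≤ p.
Since 1 ≤ k ≤ p, k divides p!; set t = 1 + p!/k. Then xy^t z has p + (p!/k)·k = p + p! copies of 0. Now the 0-count is p+p! and (1-count)-3 = (p+p!+3)-3 = p+p!, so i+3 ≠ j fails. So xy^t z = 0^{p+p!} 1^{p+p!+3} ∉ L.
Contradiction. Therefore L is not regular.

0^{p+p!} 1^{p+p!+3}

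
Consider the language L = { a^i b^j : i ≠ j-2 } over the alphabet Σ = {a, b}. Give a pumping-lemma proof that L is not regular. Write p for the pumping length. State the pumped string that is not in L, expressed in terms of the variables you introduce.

Toward a contradiction, assume L is regular with pumping length p.
Choose w = a^p b^{p+p!+2}. Since p ≠ (p+p!+2)-2 = p+p!, w ∈ L; and |w| ≥ p.
By the pumping lemma, w = xyz with |xy| ≤ p and |y| > 0.
Because |xy| ≤ p and w begins with p copies of a, we have y = a^k with 1 ≤ k ≤ p.
Since 1 ≤ k ≤ p, k divides p!; set t = 1 + p!/k. Then xy^t z has p + (p!/k)·k = p + p! copies of a. Now the a-count is p+p! and (b-count)-2 = (p+p!+2)-2 = p+p!, so i ≠ j-2 fails. So xy^t z = a^{p+p!} b^{p+p!+2} ∉ L.
This contradicts the pumping lemma, so L is not regular.

a^{p+p!} b^{p+p!+2}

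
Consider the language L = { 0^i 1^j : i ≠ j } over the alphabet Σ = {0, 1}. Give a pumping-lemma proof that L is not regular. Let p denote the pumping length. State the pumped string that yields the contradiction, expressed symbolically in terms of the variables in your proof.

Suppose for contradiction that L is regular, and let p be the pumping length.
Choose w = 0^p 1^{p+p!}. Since p ≠ p+p!, w ∈ L; and |w| ≥ p.
Write w = xyz as guaranteed by the lemma, with |xy| ≤ p and |y| > 0.
The first p characters of w are 0's, so xy (and hence y) consists only of 0's. Write y = 0^k, 1 ≤ k ≤ p.
Since 1 ≤ k ≤ p, k divides p!; set t = 1 + p!/k. Then xy^t z has p + (p!/k)·k = p + p! copies of 0. Now the 0-count equals the 1-count, so i ≠ j fails. So xy^t z = 0^{p+p!} 1^{p+p!} ∉ L.
This is a contradiction; hence L is not regular.

0^{p+p!} 1^{p+p!}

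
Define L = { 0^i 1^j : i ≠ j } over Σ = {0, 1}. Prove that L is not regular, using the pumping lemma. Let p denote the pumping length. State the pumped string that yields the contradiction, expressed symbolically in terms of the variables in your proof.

Suppose for contradiction that L is regular, and let p be the pumping length.
Choose w = 0^p 1^{p+p!}. Since p ≠ p+p!, w ∈ L; and |w| ≥ p.
The pumping lemma gives a decomposition w = xyz where |xy| ≤ p and |y| > 0.
Since the first p symbols of w are all 0's and |xy| ≤ p, y lies entirely in the leading 0-block: y = 0^k for some k with 1 ≤ k ≤ p.
Since 1 ≤ k ≤ p, k divides p!; set t = 1 + p!/k. Then xy^t z has p + (p!/k)·k = p + p! copies of 0. Now the 0-count equals the 1-count, so i ≠ j fails. So xy^t z = 0^{p+p!} 1^{p+p!} ∉ L.
Contradiction. Therefore L is not regular.

0^{p+p!} 1^{p+p!}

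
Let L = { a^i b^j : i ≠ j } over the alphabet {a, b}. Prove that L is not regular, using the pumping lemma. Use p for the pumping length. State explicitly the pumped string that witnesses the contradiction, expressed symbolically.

a^{p+p!} b^{p+p!}

Assume L is regular; let p be its pumping constant.
Choose w = a^p b^{p+p!}. Since p ≠ p+p!, w ∈ L; and |w| ≥ p.
The pumping lemma gives a decomposition w = xyz where |xy| ≤ p and y is nonempty.
Because |xy| ≤ p and w begins with p copies of a, we have y = a^k with 1 ≤ k ≤ p.
Since 1 ≤ k ≤ p, k divides p!; set t = 1 + p!/k. Then xy^t z has p + (p!/k)·k = p + p! copies of a. Now the a-count equals the b-count, so i ≠ j fails. So xy^t z = a^{p+p!} b^{p+p!} ∉ L.
This contradicts the pumping lemma, so L is not regular.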